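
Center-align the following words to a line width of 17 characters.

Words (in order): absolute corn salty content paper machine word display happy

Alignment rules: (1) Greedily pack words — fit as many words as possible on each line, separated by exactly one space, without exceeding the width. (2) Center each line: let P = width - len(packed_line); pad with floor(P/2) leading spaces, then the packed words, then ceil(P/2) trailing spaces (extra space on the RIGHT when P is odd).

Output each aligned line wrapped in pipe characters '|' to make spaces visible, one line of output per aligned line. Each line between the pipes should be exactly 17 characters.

Answer: |  absolute corn  |
|  salty content  |
|  paper machine  |
|  word display   |
|      happy      |

Derivation:
Line 1: ['absolute', 'corn'] (min_width=13, slack=4)
Line 2: ['salty', 'content'] (min_width=13, slack=4)
Line 3: ['paper', 'machine'] (min_width=13, slack=4)
Line 4: ['word', 'display'] (min_width=12, slack=5)
Line 5: ['happy'] (min_width=5, slack=12)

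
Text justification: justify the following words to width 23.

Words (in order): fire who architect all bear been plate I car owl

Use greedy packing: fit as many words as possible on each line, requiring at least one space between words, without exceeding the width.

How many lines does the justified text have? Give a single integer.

Line 1: ['fire', 'who', 'architect', 'all'] (min_width=22, slack=1)
Line 2: ['bear', 'been', 'plate', 'I', 'car'] (min_width=21, slack=2)
Line 3: ['owl'] (min_width=3, slack=20)
Total lines: 3

Answer: 3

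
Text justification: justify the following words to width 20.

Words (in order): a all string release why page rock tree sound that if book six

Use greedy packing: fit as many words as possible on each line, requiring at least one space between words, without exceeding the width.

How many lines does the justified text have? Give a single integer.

Line 1: ['a', 'all', 'string', 'release'] (min_width=20, slack=0)
Line 2: ['why', 'page', 'rock', 'tree'] (min_width=18, slack=2)
Line 3: ['sound', 'that', 'if', 'book'] (min_width=18, slack=2)
Line 4: ['six'] (min_width=3, slack=17)
Total lines: 4

Answer: 4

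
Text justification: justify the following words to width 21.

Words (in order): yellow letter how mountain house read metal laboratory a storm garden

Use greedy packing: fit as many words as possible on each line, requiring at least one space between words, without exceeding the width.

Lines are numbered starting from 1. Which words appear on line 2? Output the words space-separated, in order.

Line 1: ['yellow', 'letter', 'how'] (min_width=17, slack=4)
Line 2: ['mountain', 'house', 'read'] (min_width=19, slack=2)
Line 3: ['metal', 'laboratory', 'a'] (min_width=18, slack=3)
Line 4: ['storm', 'garden'] (min_width=12, slack=9)

Answer: mountain house read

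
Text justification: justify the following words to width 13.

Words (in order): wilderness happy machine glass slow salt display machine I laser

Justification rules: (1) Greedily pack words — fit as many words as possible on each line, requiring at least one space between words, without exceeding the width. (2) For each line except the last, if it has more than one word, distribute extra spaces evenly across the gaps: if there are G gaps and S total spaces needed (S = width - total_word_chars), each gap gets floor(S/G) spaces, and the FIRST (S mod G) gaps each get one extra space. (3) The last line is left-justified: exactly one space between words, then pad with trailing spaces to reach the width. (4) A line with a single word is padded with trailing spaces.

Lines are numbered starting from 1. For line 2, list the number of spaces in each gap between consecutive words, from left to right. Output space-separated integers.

Answer: 1

Derivation:
Line 1: ['wilderness'] (min_width=10, slack=3)
Line 2: ['happy', 'machine'] (min_width=13, slack=0)
Line 3: ['glass', 'slow'] (min_width=10, slack=3)
Line 4: ['salt', 'display'] (min_width=12, slack=1)
Line 5: ['machine', 'I'] (min_width=9, slack=4)
Line 6: ['laser'] (min_width=5, slack=8)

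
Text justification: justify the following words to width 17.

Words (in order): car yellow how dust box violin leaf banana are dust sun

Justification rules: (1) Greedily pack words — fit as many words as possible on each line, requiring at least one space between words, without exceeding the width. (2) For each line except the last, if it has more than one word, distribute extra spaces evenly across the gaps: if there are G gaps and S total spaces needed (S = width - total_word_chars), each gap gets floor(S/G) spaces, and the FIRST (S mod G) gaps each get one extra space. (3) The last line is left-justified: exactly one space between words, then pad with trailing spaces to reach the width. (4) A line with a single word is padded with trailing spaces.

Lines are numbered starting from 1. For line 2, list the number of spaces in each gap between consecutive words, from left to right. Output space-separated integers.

Answer: 2 2

Derivation:
Line 1: ['car', 'yellow', 'how'] (min_width=14, slack=3)
Line 2: ['dust', 'box', 'violin'] (min_width=15, slack=2)
Line 3: ['leaf', 'banana', 'are'] (min_width=15, slack=2)
Line 4: ['dust', 'sun'] (min_width=8, slack=9)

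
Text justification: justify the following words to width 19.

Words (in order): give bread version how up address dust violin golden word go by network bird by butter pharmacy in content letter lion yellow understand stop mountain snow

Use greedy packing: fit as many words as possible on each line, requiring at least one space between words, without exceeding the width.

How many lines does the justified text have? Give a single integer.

Answer: 9

Derivation:
Line 1: ['give', 'bread', 'version'] (min_width=18, slack=1)
Line 2: ['how', 'up', 'address', 'dust'] (min_width=19, slack=0)
Line 3: ['violin', 'golden', 'word'] (min_width=18, slack=1)
Line 4: ['go', 'by', 'network', 'bird'] (min_width=18, slack=1)
Line 5: ['by', 'butter', 'pharmacy'] (min_width=18, slack=1)
Line 6: ['in', 'content', 'letter'] (min_width=17, slack=2)
Line 7: ['lion', 'yellow'] (min_width=11, slack=8)
Line 8: ['understand', 'stop'] (min_width=15, slack=4)
Line 9: ['mountain', 'snow'] (min_width=13, slack=6)
Total lines: 9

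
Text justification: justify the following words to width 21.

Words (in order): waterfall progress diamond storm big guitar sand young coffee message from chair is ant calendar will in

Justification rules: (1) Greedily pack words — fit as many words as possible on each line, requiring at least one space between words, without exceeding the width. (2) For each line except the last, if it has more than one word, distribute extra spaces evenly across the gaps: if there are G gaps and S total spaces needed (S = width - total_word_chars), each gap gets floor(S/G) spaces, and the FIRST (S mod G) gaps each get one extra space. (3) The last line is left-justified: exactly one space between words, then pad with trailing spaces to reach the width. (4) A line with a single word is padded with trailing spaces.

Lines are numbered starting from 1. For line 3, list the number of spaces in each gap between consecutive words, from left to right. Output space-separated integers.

Line 1: ['waterfall', 'progress'] (min_width=18, slack=3)
Line 2: ['diamond', 'storm', 'big'] (min_width=17, slack=4)
Line 3: ['guitar', 'sand', 'young'] (min_width=17, slack=4)
Line 4: ['coffee', 'message', 'from'] (min_width=19, slack=2)
Line 5: ['chair', 'is', 'ant', 'calendar'] (min_width=21, slack=0)
Line 6: ['will', 'in'] (min_width=7, slack=14)

Answer: 3 3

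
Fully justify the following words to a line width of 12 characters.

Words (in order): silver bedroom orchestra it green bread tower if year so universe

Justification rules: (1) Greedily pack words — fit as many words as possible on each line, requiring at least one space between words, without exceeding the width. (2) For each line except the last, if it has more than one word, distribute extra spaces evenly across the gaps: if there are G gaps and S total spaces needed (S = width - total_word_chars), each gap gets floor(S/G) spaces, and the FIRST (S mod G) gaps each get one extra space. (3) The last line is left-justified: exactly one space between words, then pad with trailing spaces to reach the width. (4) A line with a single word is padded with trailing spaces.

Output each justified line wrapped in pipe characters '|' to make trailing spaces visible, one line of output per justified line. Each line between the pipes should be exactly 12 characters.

Line 1: ['silver'] (min_width=6, slack=6)
Line 2: ['bedroom'] (min_width=7, slack=5)
Line 3: ['orchestra', 'it'] (min_width=12, slack=0)
Line 4: ['green', 'bread'] (min_width=11, slack=1)
Line 5: ['tower', 'if'] (min_width=8, slack=4)
Line 6: ['year', 'so'] (min_width=7, slack=5)
Line 7: ['universe'] (min_width=8, slack=4)

Answer: |silver      |
|bedroom     |
|orchestra it|
|green  bread|
|tower     if|
|year      so|
|universe    |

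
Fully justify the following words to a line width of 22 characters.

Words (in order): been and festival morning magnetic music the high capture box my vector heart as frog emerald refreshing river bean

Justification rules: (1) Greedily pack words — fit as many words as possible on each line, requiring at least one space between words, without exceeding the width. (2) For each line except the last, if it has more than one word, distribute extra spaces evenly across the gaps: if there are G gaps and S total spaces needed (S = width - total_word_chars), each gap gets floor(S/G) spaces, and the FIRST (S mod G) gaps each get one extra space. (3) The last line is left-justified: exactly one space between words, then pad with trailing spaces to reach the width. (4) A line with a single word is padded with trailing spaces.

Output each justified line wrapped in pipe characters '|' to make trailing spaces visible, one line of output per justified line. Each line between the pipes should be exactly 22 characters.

Answer: |been    and   festival|
|morning magnetic music|
|the  high  capture box|
|my   vector  heart  as|
|frog           emerald|
|refreshing river bean |

Derivation:
Line 1: ['been', 'and', 'festival'] (min_width=17, slack=5)
Line 2: ['morning', 'magnetic', 'music'] (min_width=22, slack=0)
Line 3: ['the', 'high', 'capture', 'box'] (min_width=20, slack=2)
Line 4: ['my', 'vector', 'heart', 'as'] (min_width=18, slack=4)
Line 5: ['frog', 'emerald'] (min_width=12, slack=10)
Line 6: ['refreshing', 'river', 'bean'] (min_width=21, slack=1)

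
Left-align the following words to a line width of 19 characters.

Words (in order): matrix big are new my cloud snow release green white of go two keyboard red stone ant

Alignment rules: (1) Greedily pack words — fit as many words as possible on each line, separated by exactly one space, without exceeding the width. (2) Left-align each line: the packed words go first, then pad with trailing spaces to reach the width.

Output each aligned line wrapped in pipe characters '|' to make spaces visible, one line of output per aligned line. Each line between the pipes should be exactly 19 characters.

Line 1: ['matrix', 'big', 'are', 'new'] (min_width=18, slack=1)
Line 2: ['my', 'cloud', 'snow'] (min_width=13, slack=6)
Line 3: ['release', 'green', 'white'] (min_width=19, slack=0)
Line 4: ['of', 'go', 'two', 'keyboard'] (min_width=18, slack=1)
Line 5: ['red', 'stone', 'ant'] (min_width=13, slack=6)

Answer: |matrix big are new |
|my cloud snow      |
|release green white|
|of go two keyboard |
|red stone ant      |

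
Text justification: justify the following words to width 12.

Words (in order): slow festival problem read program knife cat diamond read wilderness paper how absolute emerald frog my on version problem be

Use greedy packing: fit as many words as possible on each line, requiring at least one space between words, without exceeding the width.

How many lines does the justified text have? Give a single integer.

Line 1: ['slow'] (min_width=4, slack=8)
Line 2: ['festival'] (min_width=8, slack=4)
Line 3: ['problem', 'read'] (min_width=12, slack=0)
Line 4: ['program'] (min_width=7, slack=5)
Line 5: ['knife', 'cat'] (min_width=9, slack=3)
Line 6: ['diamond', 'read'] (min_width=12, slack=0)
Line 7: ['wilderness'] (min_width=10, slack=2)
Line 8: ['paper', 'how'] (min_width=9, slack=3)
Line 9: ['absolute'] (min_width=8, slack=4)
Line 10: ['emerald', 'frog'] (min_width=12, slack=0)
Line 11: ['my', 'on'] (min_width=5, slack=7)
Line 12: ['version'] (min_width=7, slack=5)
Line 13: ['problem', 'be'] (min_width=10, slack=2)
Total lines: 13

Answer: 13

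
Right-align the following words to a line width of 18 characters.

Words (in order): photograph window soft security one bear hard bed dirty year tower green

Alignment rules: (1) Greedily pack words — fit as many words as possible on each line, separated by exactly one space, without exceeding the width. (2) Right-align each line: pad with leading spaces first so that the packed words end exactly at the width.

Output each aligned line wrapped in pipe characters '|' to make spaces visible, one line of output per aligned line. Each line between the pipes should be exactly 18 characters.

Line 1: ['photograph', 'window'] (min_width=17, slack=1)
Line 2: ['soft', 'security', 'one'] (min_width=17, slack=1)
Line 3: ['bear', 'hard', 'bed'] (min_width=13, slack=5)
Line 4: ['dirty', 'year', 'tower'] (min_width=16, slack=2)
Line 5: ['green'] (min_width=5, slack=13)

Answer: | photograph window|
| soft security one|
|     bear hard bed|
|  dirty year tower|
|             green|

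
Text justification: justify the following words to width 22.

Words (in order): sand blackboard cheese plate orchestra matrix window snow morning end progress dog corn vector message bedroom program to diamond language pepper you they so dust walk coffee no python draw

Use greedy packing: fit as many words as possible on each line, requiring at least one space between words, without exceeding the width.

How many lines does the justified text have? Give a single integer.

Answer: 9

Derivation:
Line 1: ['sand', 'blackboard', 'cheese'] (min_width=22, slack=0)
Line 2: ['plate', 'orchestra', 'matrix'] (min_width=22, slack=0)
Line 3: ['window', 'snow', 'morning'] (min_width=19, slack=3)
Line 4: ['end', 'progress', 'dog', 'corn'] (min_width=21, slack=1)
Line 5: ['vector', 'message', 'bedroom'] (min_width=22, slack=0)
Line 6: ['program', 'to', 'diamond'] (min_width=18, slack=4)
Line 7: ['language', 'pepper', 'you'] (min_width=19, slack=3)
Line 8: ['they', 'so', 'dust', 'walk'] (min_width=17, slack=5)
Line 9: ['coffee', 'no', 'python', 'draw'] (min_width=21, slack=1)
Total lines: 9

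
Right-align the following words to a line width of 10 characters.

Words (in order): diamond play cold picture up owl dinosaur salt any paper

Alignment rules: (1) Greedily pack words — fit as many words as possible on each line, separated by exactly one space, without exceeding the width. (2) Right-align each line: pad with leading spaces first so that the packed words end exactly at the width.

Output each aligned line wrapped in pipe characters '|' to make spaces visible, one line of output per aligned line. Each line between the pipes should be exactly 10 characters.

Answer: |   diamond|
| play cold|
|picture up|
|       owl|
|  dinosaur|
|  salt any|
|     paper|

Derivation:
Line 1: ['diamond'] (min_width=7, slack=3)
Line 2: ['play', 'cold'] (min_width=9, slack=1)
Line 3: ['picture', 'up'] (min_width=10, slack=0)
Line 4: ['owl'] (min_width=3, slack=7)
Line 5: ['dinosaur'] (min_width=8, slack=2)
Line 6: ['salt', 'any'] (min_width=8, slack=2)
Line 7: ['paper'] (min_width=5, slack=5)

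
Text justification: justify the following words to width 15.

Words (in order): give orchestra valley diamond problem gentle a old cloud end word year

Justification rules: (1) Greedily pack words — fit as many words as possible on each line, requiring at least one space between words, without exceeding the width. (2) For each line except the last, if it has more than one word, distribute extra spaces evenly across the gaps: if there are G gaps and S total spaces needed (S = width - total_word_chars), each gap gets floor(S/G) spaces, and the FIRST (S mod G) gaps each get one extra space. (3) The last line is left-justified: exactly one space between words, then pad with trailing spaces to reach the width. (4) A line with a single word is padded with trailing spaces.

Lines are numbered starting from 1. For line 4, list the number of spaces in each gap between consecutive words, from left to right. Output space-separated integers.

Answer: 1 1 1

Derivation:
Line 1: ['give', 'orchestra'] (min_width=14, slack=1)
Line 2: ['valley', 'diamond'] (min_width=14, slack=1)
Line 3: ['problem', 'gentle'] (min_width=14, slack=1)
Line 4: ['a', 'old', 'cloud', 'end'] (min_width=15, slack=0)
Line 5: ['word', 'year'] (min_width=9, slack=6)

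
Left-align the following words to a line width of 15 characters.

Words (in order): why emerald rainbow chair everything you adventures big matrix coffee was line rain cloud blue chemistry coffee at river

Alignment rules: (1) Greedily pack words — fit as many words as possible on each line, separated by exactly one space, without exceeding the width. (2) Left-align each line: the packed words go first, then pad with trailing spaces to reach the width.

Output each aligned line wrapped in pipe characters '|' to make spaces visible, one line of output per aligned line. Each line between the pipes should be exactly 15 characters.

Answer: |why emerald    |
|rainbow chair  |
|everything you |
|adventures big |
|matrix coffee  |
|was line rain  |
|cloud blue     |
|chemistry      |
|coffee at river|

Derivation:
Line 1: ['why', 'emerald'] (min_width=11, slack=4)
Line 2: ['rainbow', 'chair'] (min_width=13, slack=2)
Line 3: ['everything', 'you'] (min_width=14, slack=1)
Line 4: ['adventures', 'big'] (min_width=14, slack=1)
Line 5: ['matrix', 'coffee'] (min_width=13, slack=2)
Line 6: ['was', 'line', 'rain'] (min_width=13, slack=2)
Line 7: ['cloud', 'blue'] (min_width=10, slack=5)
Line 8: ['chemistry'] (min_width=9, slack=6)
Line 9: ['coffee', 'at', 'river'] (min_width=15, slack=0)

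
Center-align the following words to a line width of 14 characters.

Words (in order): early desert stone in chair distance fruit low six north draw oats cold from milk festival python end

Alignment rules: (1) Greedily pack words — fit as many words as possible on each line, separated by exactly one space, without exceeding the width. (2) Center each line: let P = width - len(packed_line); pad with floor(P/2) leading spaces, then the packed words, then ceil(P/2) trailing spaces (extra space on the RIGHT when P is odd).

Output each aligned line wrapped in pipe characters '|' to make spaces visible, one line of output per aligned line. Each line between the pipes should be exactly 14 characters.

Answer: | early desert |
|stone in chair|
|distance fruit|
|low six north |
|draw oats cold|
|  from milk   |
|   festival   |
|  python end  |

Derivation:
Line 1: ['early', 'desert'] (min_width=12, slack=2)
Line 2: ['stone', 'in', 'chair'] (min_width=14, slack=0)
Line 3: ['distance', 'fruit'] (min_width=14, slack=0)
Line 4: ['low', 'six', 'north'] (min_width=13, slack=1)
Line 5: ['draw', 'oats', 'cold'] (min_width=14, slack=0)
Line 6: ['from', 'milk'] (min_width=9, slack=5)
Line 7: ['festival'] (min_width=8, slack=6)
Line 8: ['python', 'end'] (min_width=10, slack=4)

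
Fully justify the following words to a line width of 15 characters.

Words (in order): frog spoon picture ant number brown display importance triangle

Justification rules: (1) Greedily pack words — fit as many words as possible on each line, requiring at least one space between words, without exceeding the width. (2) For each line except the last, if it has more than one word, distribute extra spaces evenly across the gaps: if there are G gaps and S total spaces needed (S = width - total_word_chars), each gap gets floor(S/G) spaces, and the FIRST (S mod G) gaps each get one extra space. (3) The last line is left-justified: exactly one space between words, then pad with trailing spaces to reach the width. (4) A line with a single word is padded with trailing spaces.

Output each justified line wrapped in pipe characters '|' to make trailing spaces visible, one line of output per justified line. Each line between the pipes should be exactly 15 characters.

Answer: |frog      spoon|
|picture     ant|
|number    brown|
|display        |
|importance     |
|triangle       |

Derivation:
Line 1: ['frog', 'spoon'] (min_width=10, slack=5)
Line 2: ['picture', 'ant'] (min_width=11, slack=4)
Line 3: ['number', 'brown'] (min_width=12, slack=3)
Line 4: ['display'] (min_width=7, slack=8)
Line 5: ['importance'] (min_width=10, slack=5)
Line 6: ['triangle'] (min_width=8, slack=7)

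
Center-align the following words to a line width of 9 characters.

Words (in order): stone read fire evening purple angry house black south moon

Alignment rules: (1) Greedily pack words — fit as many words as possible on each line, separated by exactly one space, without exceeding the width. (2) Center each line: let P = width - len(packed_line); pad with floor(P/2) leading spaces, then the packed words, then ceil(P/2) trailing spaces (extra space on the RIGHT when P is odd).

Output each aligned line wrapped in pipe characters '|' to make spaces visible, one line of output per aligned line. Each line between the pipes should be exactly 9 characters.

Answer: |  stone  |
|read fire|
| evening |
| purple  |
|  angry  |
|  house  |
|  black  |
|  south  |
|  moon   |

Derivation:
Line 1: ['stone'] (min_width=5, slack=4)
Line 2: ['read', 'fire'] (min_width=9, slack=0)
Line 3: ['evening'] (min_width=7, slack=2)
Line 4: ['purple'] (min_width=6, slack=3)
Line 5: ['angry'] (min_width=5, slack=4)
Line 6: ['house'] (min_width=5, slack=4)
Line 7: ['black'] (min_width=5, slack=4)
Line 8: ['south'] (min_width=5, slack=4)
Line 9: ['moon'] (min_width=4, slack=5)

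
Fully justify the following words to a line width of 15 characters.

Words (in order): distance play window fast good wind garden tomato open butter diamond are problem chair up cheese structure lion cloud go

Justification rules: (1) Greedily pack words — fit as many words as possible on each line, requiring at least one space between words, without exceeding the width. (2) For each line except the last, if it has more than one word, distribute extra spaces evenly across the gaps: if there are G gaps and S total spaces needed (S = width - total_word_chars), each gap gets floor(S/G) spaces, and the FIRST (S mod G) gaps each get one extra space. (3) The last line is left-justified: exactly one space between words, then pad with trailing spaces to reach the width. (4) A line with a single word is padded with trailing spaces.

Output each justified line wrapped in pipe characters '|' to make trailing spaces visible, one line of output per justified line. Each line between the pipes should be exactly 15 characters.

Line 1: ['distance', 'play'] (min_width=13, slack=2)
Line 2: ['window', 'fast'] (min_width=11, slack=4)
Line 3: ['good', 'wind'] (min_width=9, slack=6)
Line 4: ['garden', 'tomato'] (min_width=13, slack=2)
Line 5: ['open', 'butter'] (min_width=11, slack=4)
Line 6: ['diamond', 'are'] (min_width=11, slack=4)
Line 7: ['problem', 'chair'] (min_width=13, slack=2)
Line 8: ['up', 'cheese'] (min_width=9, slack=6)
Line 9: ['structure', 'lion'] (min_width=14, slack=1)
Line 10: ['cloud', 'go'] (min_width=8, slack=7)

Answer: |distance   play|
|window     fast|
|good       wind|
|garden   tomato|
|open     butter|
|diamond     are|
|problem   chair|
|up       cheese|
|structure  lion|
|cloud go       |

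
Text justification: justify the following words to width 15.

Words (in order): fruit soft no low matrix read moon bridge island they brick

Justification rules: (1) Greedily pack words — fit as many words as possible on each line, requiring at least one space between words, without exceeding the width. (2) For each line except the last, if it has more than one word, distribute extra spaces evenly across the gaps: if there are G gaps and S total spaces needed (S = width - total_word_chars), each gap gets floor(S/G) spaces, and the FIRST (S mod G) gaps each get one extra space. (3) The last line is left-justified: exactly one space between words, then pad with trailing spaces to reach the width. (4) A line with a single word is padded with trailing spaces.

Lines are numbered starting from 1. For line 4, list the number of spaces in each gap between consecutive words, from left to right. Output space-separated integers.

Line 1: ['fruit', 'soft', 'no'] (min_width=13, slack=2)
Line 2: ['low', 'matrix', 'read'] (min_width=15, slack=0)
Line 3: ['moon', 'bridge'] (min_width=11, slack=4)
Line 4: ['island', 'they'] (min_width=11, slack=4)
Line 5: ['brick'] (min_width=5, slack=10)

Answer: 5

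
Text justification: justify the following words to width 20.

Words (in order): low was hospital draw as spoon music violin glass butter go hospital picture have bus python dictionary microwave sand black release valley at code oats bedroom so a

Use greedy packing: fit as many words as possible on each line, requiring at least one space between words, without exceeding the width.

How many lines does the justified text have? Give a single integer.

Line 1: ['low', 'was', 'hospital'] (min_width=16, slack=4)
Line 2: ['draw', 'as', 'spoon', 'music'] (min_width=19, slack=1)
Line 3: ['violin', 'glass', 'butter'] (min_width=19, slack=1)
Line 4: ['go', 'hospital', 'picture'] (min_width=19, slack=1)
Line 5: ['have', 'bus', 'python'] (min_width=15, slack=5)
Line 6: ['dictionary', 'microwave'] (min_width=20, slack=0)
Line 7: ['sand', 'black', 'release'] (min_width=18, slack=2)
Line 8: ['valley', 'at', 'code', 'oats'] (min_width=19, slack=1)
Line 9: ['bedroom', 'so', 'a'] (min_width=12, slack=8)
Total lines: 9

Answer: 9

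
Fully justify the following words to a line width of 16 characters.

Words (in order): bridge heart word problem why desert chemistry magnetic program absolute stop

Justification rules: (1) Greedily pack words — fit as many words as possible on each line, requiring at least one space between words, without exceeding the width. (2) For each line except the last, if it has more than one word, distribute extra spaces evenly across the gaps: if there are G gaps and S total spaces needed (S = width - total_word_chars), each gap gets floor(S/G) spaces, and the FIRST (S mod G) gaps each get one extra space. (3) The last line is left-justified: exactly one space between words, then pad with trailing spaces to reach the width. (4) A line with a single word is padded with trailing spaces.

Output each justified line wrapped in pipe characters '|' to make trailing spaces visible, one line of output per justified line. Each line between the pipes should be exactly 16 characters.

Answer: |bridge     heart|
|word problem why|
|desert chemistry|
|magnetic program|
|absolute stop   |

Derivation:
Line 1: ['bridge', 'heart'] (min_width=12, slack=4)
Line 2: ['word', 'problem', 'why'] (min_width=16, slack=0)
Line 3: ['desert', 'chemistry'] (min_width=16, slack=0)
Line 4: ['magnetic', 'program'] (min_width=16, slack=0)
Line 5: ['absolute', 'stop'] (min_width=13, slack=3)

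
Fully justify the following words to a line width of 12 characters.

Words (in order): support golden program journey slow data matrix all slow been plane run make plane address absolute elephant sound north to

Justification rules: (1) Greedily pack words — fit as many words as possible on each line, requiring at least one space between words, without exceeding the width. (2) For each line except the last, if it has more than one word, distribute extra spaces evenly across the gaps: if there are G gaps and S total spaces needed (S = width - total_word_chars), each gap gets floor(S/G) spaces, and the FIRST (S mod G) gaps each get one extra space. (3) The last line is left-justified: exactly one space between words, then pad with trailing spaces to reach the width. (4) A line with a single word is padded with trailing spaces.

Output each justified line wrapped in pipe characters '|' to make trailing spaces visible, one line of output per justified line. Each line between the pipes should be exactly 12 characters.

Answer: |support     |
|golden      |
|program     |
|journey slow|
|data  matrix|
|all     slow|
|been   plane|
|run     make|
|plane       |
|address     |
|absolute    |
|elephant    |
|sound  north|
|to          |

Derivation:
Line 1: ['support'] (min_width=7, slack=5)
Line 2: ['golden'] (min_width=6, slack=6)
Line 3: ['program'] (min_width=7, slack=5)
Line 4: ['journey', 'slow'] (min_width=12, slack=0)
Line 5: ['data', 'matrix'] (min_width=11, slack=1)
Line 6: ['all', 'slow'] (min_width=8, slack=4)
Line 7: ['been', 'plane'] (min_width=10, slack=2)
Line 8: ['run', 'make'] (min_width=8, slack=4)
Line 9: ['plane'] (min_width=5, slack=7)
Line 10: ['address'] (min_width=7, slack=5)
Line 11: ['absolute'] (min_width=8, slack=4)
Line 12: ['elephant'] (min_width=8, slack=4)
Line 13: ['sound', 'north'] (min_width=11, slack=1)
Line 14: ['to'] (min_width=2, slack=10)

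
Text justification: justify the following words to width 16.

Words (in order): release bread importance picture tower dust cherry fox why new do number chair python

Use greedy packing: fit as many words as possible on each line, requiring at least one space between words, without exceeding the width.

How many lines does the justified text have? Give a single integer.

Line 1: ['release', 'bread'] (min_width=13, slack=3)
Line 2: ['importance'] (min_width=10, slack=6)
Line 3: ['picture', 'tower'] (min_width=13, slack=3)
Line 4: ['dust', 'cherry', 'fox'] (min_width=15, slack=1)
Line 5: ['why', 'new', 'do'] (min_width=10, slack=6)
Line 6: ['number', 'chair'] (min_width=12, slack=4)
Line 7: ['python'] (min_width=6, slack=10)
Total lines: 7

Answer: 7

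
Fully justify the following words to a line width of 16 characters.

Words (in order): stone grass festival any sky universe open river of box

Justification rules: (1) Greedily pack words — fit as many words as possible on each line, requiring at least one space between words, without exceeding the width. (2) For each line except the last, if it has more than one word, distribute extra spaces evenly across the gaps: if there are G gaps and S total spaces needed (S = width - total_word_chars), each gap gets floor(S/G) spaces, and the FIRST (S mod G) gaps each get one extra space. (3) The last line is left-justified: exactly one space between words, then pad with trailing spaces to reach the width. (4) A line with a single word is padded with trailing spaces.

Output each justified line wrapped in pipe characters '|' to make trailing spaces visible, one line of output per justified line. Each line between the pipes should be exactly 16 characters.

Answer: |stone      grass|
|festival any sky|
|universe    open|
|river of box    |

Derivation:
Line 1: ['stone', 'grass'] (min_width=11, slack=5)
Line 2: ['festival', 'any', 'sky'] (min_width=16, slack=0)
Line 3: ['universe', 'open'] (min_width=13, slack=3)
Line 4: ['river', 'of', 'box'] (min_width=12, slack=4)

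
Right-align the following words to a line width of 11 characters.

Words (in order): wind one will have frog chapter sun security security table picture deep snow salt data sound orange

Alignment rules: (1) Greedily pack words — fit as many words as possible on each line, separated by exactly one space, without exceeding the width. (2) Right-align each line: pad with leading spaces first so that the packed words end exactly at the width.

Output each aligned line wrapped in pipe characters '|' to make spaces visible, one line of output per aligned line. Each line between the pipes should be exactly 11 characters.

Answer: |   wind one|
|  will have|
|       frog|
|chapter sun|
|   security|
|   security|
|      table|
|    picture|
|  deep snow|
|  salt data|
|      sound|
|     orange|

Derivation:
Line 1: ['wind', 'one'] (min_width=8, slack=3)
Line 2: ['will', 'have'] (min_width=9, slack=2)
Line 3: ['frog'] (min_width=4, slack=7)
Line 4: ['chapter', 'sun'] (min_width=11, slack=0)
Line 5: ['security'] (min_width=8, slack=3)
Line 6: ['security'] (min_width=8, slack=3)
Line 7: ['table'] (min_width=5, slack=6)
Line 8: ['picture'] (min_width=7, slack=4)
Line 9: ['deep', 'snow'] (min_width=9, slack=2)
Line 10: ['salt', 'data'] (min_width=9, slack=2)
Line 11: ['sound'] (min_width=5, slack=6)
Line 12: ['orange'] (min_width=6, slack=5)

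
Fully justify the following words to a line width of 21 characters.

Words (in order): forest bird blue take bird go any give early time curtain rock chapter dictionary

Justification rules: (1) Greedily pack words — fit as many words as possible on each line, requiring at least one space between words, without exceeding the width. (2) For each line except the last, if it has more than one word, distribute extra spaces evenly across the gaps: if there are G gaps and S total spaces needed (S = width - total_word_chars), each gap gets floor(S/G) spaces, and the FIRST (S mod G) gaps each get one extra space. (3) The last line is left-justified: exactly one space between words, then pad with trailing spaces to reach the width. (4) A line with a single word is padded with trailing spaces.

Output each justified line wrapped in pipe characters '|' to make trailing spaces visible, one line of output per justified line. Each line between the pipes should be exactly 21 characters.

Answer: |forest bird blue take|
|bird   go   any  give|
|early   time  curtain|
|rock          chapter|
|dictionary           |

Derivation:
Line 1: ['forest', 'bird', 'blue', 'take'] (min_width=21, slack=0)
Line 2: ['bird', 'go', 'any', 'give'] (min_width=16, slack=5)
Line 3: ['early', 'time', 'curtain'] (min_width=18, slack=3)
Line 4: ['rock', 'chapter'] (min_width=12, slack=9)
Line 5: ['dictionary'] (min_width=10, slack=11)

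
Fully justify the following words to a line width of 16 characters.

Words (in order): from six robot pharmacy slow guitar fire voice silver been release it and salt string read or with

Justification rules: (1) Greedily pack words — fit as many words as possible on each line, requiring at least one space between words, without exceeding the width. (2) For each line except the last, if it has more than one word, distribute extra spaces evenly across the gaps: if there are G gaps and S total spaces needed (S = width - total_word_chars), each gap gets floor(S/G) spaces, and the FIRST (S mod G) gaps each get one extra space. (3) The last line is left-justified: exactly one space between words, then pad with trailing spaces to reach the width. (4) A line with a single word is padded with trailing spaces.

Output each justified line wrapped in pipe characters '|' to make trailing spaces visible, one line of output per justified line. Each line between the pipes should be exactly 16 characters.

Line 1: ['from', 'six', 'robot'] (min_width=14, slack=2)
Line 2: ['pharmacy', 'slow'] (min_width=13, slack=3)
Line 3: ['guitar', 'fire'] (min_width=11, slack=5)
Line 4: ['voice', 'silver'] (min_width=12, slack=4)
Line 5: ['been', 'release', 'it'] (min_width=15, slack=1)
Line 6: ['and', 'salt', 'string'] (min_width=15, slack=1)
Line 7: ['read', 'or', 'with'] (min_width=12, slack=4)

Answer: |from  six  robot|
|pharmacy    slow|
|guitar      fire|
|voice     silver|
|been  release it|
|and  salt string|
|read or with    |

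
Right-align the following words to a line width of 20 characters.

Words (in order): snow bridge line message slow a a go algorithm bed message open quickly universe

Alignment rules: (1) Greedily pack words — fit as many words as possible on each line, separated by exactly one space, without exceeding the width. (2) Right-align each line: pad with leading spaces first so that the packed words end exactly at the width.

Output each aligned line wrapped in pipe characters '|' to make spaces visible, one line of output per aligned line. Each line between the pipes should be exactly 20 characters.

Line 1: ['snow', 'bridge', 'line'] (min_width=16, slack=4)
Line 2: ['message', 'slow', 'a', 'a', 'go'] (min_width=19, slack=1)
Line 3: ['algorithm', 'bed'] (min_width=13, slack=7)
Line 4: ['message', 'open', 'quickly'] (min_width=20, slack=0)
Line 5: ['universe'] (min_width=8, slack=12)

Answer: |    snow bridge line|
| message slow a a go|
|       algorithm bed|
|message open quickly|
|            universe|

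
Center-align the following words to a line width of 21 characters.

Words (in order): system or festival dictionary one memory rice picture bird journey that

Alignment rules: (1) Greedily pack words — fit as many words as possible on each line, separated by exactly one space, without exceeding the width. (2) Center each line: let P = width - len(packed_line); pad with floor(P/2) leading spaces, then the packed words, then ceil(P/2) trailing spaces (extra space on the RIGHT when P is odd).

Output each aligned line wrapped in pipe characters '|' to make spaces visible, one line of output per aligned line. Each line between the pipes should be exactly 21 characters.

Line 1: ['system', 'or', 'festival'] (min_width=18, slack=3)
Line 2: ['dictionary', 'one', 'memory'] (min_width=21, slack=0)
Line 3: ['rice', 'picture', 'bird'] (min_width=17, slack=4)
Line 4: ['journey', 'that'] (min_width=12, slack=9)

Answer: | system or festival  |
|dictionary one memory|
|  rice picture bird  |
|    journey that     |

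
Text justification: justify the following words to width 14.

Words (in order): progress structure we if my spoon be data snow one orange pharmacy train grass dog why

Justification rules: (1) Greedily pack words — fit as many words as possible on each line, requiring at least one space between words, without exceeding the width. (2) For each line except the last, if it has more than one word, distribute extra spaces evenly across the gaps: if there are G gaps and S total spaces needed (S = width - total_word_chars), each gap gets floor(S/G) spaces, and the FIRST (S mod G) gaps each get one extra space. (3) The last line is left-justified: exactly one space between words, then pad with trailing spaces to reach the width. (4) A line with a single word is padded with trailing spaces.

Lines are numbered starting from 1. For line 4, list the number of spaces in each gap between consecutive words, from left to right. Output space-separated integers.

Line 1: ['progress'] (min_width=8, slack=6)
Line 2: ['structure', 'we'] (min_width=12, slack=2)
Line 3: ['if', 'my', 'spoon', 'be'] (min_width=14, slack=0)
Line 4: ['data', 'snow', 'one'] (min_width=13, slack=1)
Line 5: ['orange'] (min_width=6, slack=8)
Line 6: ['pharmacy', 'train'] (min_width=14, slack=0)
Line 7: ['grass', 'dog', 'why'] (min_width=13, slack=1)

Answer: 2 1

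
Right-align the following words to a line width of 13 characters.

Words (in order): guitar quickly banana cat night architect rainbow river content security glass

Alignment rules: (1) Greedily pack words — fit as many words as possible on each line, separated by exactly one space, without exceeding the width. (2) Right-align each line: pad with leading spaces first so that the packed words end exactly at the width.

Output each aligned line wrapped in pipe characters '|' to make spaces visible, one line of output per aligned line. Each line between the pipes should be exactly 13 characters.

Line 1: ['guitar'] (min_width=6, slack=7)
Line 2: ['quickly'] (min_width=7, slack=6)
Line 3: ['banana', 'cat'] (min_width=10, slack=3)
Line 4: ['night'] (min_width=5, slack=8)
Line 5: ['architect'] (min_width=9, slack=4)
Line 6: ['rainbow', 'river'] (min_width=13, slack=0)
Line 7: ['content'] (min_width=7, slack=6)
Line 8: ['security'] (min_width=8, slack=5)
Line 9: ['glass'] (min_width=5, slack=8)

Answer: |       guitar|
|      quickly|
|   banana cat|
|        night|
|    architect|
|rainbow river|
|      content|
|     security|
|        glass|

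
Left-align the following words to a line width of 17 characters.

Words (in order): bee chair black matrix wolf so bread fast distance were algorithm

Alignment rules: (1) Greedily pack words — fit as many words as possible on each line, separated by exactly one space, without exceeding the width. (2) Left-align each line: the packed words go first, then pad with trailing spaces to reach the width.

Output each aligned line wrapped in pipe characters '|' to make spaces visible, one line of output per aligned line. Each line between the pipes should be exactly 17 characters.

Line 1: ['bee', 'chair', 'black'] (min_width=15, slack=2)
Line 2: ['matrix', 'wolf', 'so'] (min_width=14, slack=3)
Line 3: ['bread', 'fast'] (min_width=10, slack=7)
Line 4: ['distance', 'were'] (min_width=13, slack=4)
Line 5: ['algorithm'] (min_width=9, slack=8)

Answer: |bee chair black  |
|matrix wolf so   |
|bread fast       |
|distance were    |
|algorithm        |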